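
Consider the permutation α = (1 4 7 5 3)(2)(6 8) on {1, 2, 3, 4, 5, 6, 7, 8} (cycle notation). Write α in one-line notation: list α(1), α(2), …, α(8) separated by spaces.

4 2 1 7 3 8 5 6

Each element maps to the next entry in its cycle (wrapping to the front): 1→4, 2→2, 3→1, 4→7, 5→3, 6→8, 7→5, 8→6.
Listing these in domain order gives 4 2 1 7 3 8 5 6.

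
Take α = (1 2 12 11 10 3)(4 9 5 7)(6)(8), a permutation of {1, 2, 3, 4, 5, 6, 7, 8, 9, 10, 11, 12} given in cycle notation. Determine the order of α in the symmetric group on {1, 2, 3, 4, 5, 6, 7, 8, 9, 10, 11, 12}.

12

The cycle type of α is (6, 4, 1, 1).
The order is lcm(6, 4) = 12.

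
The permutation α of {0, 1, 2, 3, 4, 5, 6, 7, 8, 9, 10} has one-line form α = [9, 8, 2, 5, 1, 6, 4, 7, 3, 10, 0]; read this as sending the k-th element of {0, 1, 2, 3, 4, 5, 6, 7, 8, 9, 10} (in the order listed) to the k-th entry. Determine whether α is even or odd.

In disjoint-cycle form the cycle lengths are 6, 3, 1, 1.
A cycle of length ℓ contributes ℓ−1 transpositions, so α is a product of 5 + 2 = 7 transpositions — odd.

odd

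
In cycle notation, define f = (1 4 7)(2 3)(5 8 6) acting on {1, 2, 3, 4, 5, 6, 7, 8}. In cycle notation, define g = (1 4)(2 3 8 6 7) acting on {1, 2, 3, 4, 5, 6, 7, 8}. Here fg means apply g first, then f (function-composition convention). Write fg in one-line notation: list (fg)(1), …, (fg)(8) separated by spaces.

7 2 6 4 8 1 3 5

(fg)(x) = f(g(x)). Computing each image: f(g(1)) = f(4) = 7, f(g(2)) = f(3) = 2, f(g(3)) = f(8) = 6, f(g(4)) = f(1) = 4, f(g(5)) = f(5) = 8, f(g(6)) = f(7) = 1, f(g(7)) = f(2) = 3, f(g(8)) = f(6) = 5.
Hence fg = [7 2 6 4 8 1 3 5].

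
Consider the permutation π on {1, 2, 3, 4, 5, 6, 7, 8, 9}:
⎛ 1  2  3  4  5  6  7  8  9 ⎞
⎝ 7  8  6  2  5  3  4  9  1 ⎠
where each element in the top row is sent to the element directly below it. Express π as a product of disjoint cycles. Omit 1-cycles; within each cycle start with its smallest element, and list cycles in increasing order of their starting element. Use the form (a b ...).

(1 7 4 2 8 9)(3 6)

Iterating π from 1 gives 1 → 7 → 4 → 2 → 8 → 9 → 1; that is the 6-cycle (1 7 4 2 8 9).
Continuing from each remaining unvisited element yields (1 7 4 2 8 9)(3 6).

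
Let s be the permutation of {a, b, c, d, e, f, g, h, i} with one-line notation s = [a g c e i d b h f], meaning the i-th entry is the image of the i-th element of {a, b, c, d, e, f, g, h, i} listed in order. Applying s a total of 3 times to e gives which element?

d

Tracing e → i → … returns to e after 4 steps, so e lies in a 4-cycle (d e i f).
Stepping 3 places around the cycle: e → i → f → d.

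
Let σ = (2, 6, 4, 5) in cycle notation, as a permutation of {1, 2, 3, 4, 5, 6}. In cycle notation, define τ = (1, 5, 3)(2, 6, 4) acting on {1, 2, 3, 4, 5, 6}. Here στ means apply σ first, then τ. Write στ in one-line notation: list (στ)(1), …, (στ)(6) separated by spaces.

(στ)(x) = τ(σ(x)). Computing each image: τ(σ(1)) = τ(1) = 5, τ(σ(2)) = τ(6) = 4, τ(σ(3)) = τ(3) = 1, τ(σ(4)) = τ(5) = 3, τ(σ(5)) = τ(2) = 6, τ(σ(6)) = τ(4) = 2.
Hence στ = [5 4 1 3 6 2].

5 4 1 3 6 2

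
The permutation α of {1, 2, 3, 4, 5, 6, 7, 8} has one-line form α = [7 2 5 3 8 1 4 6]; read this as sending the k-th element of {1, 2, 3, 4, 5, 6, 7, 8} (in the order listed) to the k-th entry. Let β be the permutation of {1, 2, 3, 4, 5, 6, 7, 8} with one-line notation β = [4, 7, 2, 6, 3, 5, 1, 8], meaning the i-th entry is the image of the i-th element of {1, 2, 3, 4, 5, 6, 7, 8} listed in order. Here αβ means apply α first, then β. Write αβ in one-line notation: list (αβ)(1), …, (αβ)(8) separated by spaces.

(αβ)(x) = β(α(x)). Computing each image: β(α(1)) = β(7) = 1, β(α(2)) = β(2) = 7, β(α(3)) = β(5) = 3, β(α(4)) = β(3) = 2, β(α(5)) = β(8) = 8, β(α(6)) = β(1) = 4, β(α(7)) = β(4) = 6, β(α(8)) = β(6) = 5.
Hence αβ = [1 7 3 2 8 4 6 5].

1 7 3 2 8 4 6 5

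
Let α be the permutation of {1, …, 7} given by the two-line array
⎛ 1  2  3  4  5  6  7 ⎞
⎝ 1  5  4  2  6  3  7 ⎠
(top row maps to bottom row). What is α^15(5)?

5

Tracing 5 → 6 → … returns to 5 after 5 steps, so 5 lies in a 5-cycle (2 5 6 3 4).
Since the cycle has length 5, α^15 acts on it the same as α^0 (15 mod 5 = 0).
So α^15(5) = 5.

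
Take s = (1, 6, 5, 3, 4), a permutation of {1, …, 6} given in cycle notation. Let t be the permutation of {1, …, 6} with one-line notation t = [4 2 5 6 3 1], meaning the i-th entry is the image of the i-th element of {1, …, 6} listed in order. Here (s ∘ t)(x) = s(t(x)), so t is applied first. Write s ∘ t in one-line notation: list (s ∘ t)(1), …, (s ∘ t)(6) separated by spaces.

1 2 3 5 4 6

(s ∘ t)(x) = s(t(x)). Computing each image: s(t(1)) = s(4) = 1, s(t(2)) = s(2) = 2, s(t(3)) = s(5) = 3, s(t(4)) = s(6) = 5, s(t(5)) = s(3) = 4, s(t(6)) = s(1) = 6.
Hence s ∘ t = [1 2 3 5 4 6].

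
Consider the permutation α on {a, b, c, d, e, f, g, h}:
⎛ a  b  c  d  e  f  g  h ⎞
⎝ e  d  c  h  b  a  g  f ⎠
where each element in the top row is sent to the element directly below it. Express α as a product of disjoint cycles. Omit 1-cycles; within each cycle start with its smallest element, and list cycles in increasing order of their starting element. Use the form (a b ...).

From a: a → e → b → d → h → f → a, closing the cycle (a e b d h f).
Repeating from the next unused element and collecting all non-trivial cycles gives (a e b d h f).

(a e b d h f)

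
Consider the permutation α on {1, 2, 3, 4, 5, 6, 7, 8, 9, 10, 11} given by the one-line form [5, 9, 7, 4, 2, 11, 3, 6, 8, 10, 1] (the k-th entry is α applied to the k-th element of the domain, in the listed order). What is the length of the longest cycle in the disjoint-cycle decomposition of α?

7

Decomposing into disjoint cycles gives (1 5 2 9 8 6 11)(3 7); the longest has length 7.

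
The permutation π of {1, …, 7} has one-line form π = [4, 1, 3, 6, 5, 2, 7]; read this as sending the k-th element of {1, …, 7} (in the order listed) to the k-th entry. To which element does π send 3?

3

3 is element number 3 of the domain, and entry number 3 of the one-line form is 3, so π(3) = 3.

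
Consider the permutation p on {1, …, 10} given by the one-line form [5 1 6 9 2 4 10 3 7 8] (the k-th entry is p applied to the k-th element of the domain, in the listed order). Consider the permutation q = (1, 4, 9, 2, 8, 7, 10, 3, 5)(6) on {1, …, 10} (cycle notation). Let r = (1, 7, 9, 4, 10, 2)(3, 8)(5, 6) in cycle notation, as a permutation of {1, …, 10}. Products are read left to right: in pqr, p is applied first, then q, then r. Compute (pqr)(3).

5

(pqr)(3) = r(q(p(3))). p(3) = 6, then q(6) = 6, then r(6) = 5, so the result is 5.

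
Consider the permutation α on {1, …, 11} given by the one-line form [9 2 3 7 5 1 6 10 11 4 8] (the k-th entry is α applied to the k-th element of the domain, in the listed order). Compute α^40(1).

1

Tracing 1 → 9 → … returns to 1 after 8 steps, so 1 lies in an 8-cycle (1, 9, 11, 8, 10, 4, 7, 6).
On an 8-cycle, α^8 is the identity, so α^40 = α^0 there (40 ≡ 0 mod 8).
So α^40(1) = 1.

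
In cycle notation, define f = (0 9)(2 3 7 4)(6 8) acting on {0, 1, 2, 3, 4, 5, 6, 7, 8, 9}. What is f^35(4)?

4 lies in the 4-cycle (2 3 7 4).
Since the cycle has length 4, f^35 acts on it the same as f^3 (35 mod 4 = 3).
Stepping 3 places around the cycle: 4 → 2 → 3 → 7.

7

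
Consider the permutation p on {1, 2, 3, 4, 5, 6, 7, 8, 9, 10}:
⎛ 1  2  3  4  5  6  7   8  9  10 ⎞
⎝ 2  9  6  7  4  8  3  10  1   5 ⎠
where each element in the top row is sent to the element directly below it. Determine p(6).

The entry below 6 in the array is 8, so p(6) = 8.

8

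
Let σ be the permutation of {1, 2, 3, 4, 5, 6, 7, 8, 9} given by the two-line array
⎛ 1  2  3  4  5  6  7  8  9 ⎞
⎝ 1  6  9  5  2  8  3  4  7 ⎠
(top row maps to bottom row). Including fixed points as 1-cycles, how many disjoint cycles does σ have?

3

The cycle decomposition is (1)(2, 6, 8, 4, 5)(3, 9, 7), which has 3 cycles (counting 1-cycles).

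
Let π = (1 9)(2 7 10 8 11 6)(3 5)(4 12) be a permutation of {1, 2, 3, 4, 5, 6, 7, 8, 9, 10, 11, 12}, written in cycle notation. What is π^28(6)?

8

6 lies in the 6-cycle (2 7 10 8 11 6).
On a 6-cycle, π^6 is the identity, so π^28 = π^4 there (28 ≡ 4 mod 6).
Advancing 4 steps from 6: 6 → 2 → 7 → 10 → 8.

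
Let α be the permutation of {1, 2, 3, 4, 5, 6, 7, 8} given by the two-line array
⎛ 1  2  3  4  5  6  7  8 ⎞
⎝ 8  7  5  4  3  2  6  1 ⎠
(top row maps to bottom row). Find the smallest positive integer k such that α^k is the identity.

Writing α as disjoint cycles, the cycle lengths are 3, 2, 2, 1.
Since disjoint cycles commute, ord(α) = lcm(3, 2, 2) = 6.

6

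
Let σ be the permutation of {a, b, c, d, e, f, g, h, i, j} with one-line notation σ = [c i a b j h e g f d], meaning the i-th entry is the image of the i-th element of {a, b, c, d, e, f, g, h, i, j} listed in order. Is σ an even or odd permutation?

In disjoint-cycle form the cycle lengths are 8, 2.
A cycle of length ℓ contributes ℓ−1 transpositions, so σ is a product of 7 + 1 = 8 transpositions — even.

even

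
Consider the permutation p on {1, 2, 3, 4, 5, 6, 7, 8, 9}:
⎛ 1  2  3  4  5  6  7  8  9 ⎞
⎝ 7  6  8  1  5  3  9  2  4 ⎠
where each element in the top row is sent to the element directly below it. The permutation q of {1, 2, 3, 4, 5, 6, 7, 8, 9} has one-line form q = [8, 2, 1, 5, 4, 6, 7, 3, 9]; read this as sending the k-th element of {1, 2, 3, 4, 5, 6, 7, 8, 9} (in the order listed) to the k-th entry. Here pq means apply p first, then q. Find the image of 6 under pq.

1

p(6) = 3, then q(3) = 1; composing gives (pq)(6) = 1.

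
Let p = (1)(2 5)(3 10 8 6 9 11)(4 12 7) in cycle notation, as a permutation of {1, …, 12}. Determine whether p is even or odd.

even

The cycle lengths are 6, 3, 2, 1.
A cycle is odd iff its length is even; p has 2 even-length cycles, so sgn(p) = (−1)^2 and p is even.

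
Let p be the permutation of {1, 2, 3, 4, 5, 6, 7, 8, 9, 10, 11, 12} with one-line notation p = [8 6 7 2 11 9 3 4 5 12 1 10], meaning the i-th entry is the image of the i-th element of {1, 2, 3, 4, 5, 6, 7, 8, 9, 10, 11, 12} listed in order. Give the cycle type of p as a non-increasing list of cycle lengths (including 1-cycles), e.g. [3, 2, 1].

The disjoint cycles are (1, 8, 4, 2, 6, 9, 5, 11)(3, 7)(10, 12), with lengths 8, 2, 2 in non-increasing order.

[8, 2, 2]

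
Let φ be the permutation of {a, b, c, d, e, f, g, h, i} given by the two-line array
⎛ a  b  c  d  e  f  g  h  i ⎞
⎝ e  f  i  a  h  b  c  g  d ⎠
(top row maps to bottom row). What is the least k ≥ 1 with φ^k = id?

14

Writing φ as disjoint cycles, the cycle lengths are 7, 2.
Since disjoint cycles commute, ord(φ) = lcm(7, 2) = 14.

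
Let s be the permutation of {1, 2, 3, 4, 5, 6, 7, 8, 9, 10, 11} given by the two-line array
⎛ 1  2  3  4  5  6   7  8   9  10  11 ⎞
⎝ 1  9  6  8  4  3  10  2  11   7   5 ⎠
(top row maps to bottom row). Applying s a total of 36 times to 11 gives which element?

11

Tracing 11 → 5 → … returns to 11 after 6 steps, so 11 lies in a 6-cycle (2, 9, 11, 5, 4, 8).
On a 6-cycle, s^6 is the identity, so s^36 = s^0 there (36 ≡ 0 mod 6).
So s^36(11) = 11.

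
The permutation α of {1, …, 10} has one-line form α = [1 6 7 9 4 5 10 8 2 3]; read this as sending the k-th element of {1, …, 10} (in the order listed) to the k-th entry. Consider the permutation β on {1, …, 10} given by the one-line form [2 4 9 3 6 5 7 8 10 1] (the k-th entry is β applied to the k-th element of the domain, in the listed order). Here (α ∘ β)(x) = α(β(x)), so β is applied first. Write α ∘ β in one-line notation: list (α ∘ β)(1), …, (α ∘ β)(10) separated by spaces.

6 9 2 7 5 4 10 8 3 1

(α ∘ β)(x) = α(β(x)). Computing each image: α(β(1)) = α(2) = 6, α(β(2)) = α(4) = 9, α(β(3)) = α(9) = 2, α(β(4)) = α(3) = 7, α(β(5)) = α(6) = 5, α(β(6)) = α(5) = 4, α(β(7)) = α(7) = 10, α(β(8)) = α(8) = 8, α(β(9)) = α(10) = 3, α(β(10)) = α(1) = 1.
Hence α ∘ β = [6 9 2 7 5 4 10 8 3 1].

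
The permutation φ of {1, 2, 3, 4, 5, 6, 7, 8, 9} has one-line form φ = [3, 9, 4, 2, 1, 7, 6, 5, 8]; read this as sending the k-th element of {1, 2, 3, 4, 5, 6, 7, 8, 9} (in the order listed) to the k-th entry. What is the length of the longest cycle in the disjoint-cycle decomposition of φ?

Decomposing into disjoint cycles gives (1 3 4 2 9 8 5)(6 7); the longest has length 7.

7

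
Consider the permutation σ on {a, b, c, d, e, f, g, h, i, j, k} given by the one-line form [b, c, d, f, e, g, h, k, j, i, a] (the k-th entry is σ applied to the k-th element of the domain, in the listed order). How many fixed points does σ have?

1

The fixed points (elements with σ(x) = x) are {e}, so there is 1.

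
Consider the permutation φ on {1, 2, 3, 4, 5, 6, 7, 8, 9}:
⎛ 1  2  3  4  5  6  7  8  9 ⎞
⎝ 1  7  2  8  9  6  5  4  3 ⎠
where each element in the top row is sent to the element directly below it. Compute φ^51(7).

Tracing 7 → 5 → … returns to 7 after 5 steps, so 7 lies in a 5-cycle (2 7 5 9 3).
Powers repeat with period 5 on this cycle, and 51 mod 5 = 1, so φ^51(7) = φ^1(7).
Stepping 1 place around the cycle: 7 → 5.

5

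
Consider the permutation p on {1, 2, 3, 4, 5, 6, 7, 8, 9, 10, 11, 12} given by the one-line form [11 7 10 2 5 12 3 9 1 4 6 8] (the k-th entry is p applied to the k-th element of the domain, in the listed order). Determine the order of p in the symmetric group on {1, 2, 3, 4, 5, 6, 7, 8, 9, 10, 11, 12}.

30

The disjoint-cycle form of p has cycle lengths 6, 5, 1.
Since disjoint cycles commute, ord(p) = lcm(6, 5) = 30.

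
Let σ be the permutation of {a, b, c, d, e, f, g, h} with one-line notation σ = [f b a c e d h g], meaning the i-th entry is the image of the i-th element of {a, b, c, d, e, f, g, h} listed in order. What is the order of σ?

The disjoint-cycle form of σ has cycle lengths 4, 2, 1, 1.
The order is lcm(4, 2) = 4.

4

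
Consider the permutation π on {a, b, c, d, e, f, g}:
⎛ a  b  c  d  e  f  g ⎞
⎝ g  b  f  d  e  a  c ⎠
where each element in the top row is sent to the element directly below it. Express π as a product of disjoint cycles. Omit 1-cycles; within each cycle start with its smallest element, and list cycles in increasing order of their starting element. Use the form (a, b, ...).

(a, g, c, f)

From a: a → g → c → f → a, closing the cycle (a, g, c, f).
Continuing from each remaining unvisited element yields (a, g, c, f).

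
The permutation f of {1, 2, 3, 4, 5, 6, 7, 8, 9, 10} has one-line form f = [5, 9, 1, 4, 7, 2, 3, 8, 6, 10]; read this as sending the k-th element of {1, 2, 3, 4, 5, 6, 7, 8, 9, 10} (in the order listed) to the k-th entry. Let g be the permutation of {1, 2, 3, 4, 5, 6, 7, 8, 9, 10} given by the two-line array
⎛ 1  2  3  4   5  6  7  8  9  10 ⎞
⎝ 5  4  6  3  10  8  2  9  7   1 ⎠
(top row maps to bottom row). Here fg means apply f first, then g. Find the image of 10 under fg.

1

f(10) = 10, then g(10) = 1; composing gives (fg)(10) = 1.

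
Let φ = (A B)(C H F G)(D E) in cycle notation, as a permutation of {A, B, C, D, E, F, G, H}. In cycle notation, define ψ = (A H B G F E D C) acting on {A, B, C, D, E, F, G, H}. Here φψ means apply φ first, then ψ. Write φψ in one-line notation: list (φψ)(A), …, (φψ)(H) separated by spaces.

(φψ)(x) = ψ(φ(x)). Computing each image: ψ(φ(A)) = ψ(B) = G, ψ(φ(B)) = ψ(A) = H, ψ(φ(C)) = ψ(H) = B, ψ(φ(D)) = ψ(E) = D, ψ(φ(E)) = ψ(D) = C, ψ(φ(F)) = ψ(G) = F, ψ(φ(G)) = ψ(C) = A, ψ(φ(H)) = ψ(F) = E.
Hence φψ = [G H B D C F A E].

G H B D C F A E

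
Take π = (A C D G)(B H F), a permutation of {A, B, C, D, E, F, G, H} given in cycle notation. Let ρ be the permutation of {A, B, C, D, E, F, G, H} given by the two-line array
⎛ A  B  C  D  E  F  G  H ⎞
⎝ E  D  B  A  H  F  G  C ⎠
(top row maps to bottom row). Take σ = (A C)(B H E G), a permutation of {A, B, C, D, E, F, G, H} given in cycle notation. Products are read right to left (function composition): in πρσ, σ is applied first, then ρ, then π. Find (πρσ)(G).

G

(πρσ)(G) = π(ρ(σ(G))). σ(G) = B, then ρ(B) = D, then π(D) = G, so the result is G.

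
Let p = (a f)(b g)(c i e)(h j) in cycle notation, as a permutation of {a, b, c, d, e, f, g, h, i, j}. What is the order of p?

The disjoint cycles have lengths 3, 2, 2, 2, 1.
The order is lcm(3, 2, 2, 2) = 6.

6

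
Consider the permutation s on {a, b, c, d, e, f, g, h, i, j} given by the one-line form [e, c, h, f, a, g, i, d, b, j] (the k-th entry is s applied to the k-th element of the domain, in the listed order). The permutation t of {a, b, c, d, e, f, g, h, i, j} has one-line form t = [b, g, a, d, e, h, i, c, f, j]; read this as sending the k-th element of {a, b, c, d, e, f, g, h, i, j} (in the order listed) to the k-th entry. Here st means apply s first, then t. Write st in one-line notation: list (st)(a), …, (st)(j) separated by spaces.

(st)(x) = t(s(x)). Computing each image: t(s(a)) = t(e) = e, t(s(b)) = t(c) = a, t(s(c)) = t(h) = c, t(s(d)) = t(f) = h, t(s(e)) = t(a) = b, t(s(f)) = t(g) = i, t(s(g)) = t(i) = f, t(s(h)) = t(d) = d, t(s(i)) = t(b) = g, t(s(j)) = t(j) = j.
Hence st = [e a c h b i f d g j].

e a c h b i f d g j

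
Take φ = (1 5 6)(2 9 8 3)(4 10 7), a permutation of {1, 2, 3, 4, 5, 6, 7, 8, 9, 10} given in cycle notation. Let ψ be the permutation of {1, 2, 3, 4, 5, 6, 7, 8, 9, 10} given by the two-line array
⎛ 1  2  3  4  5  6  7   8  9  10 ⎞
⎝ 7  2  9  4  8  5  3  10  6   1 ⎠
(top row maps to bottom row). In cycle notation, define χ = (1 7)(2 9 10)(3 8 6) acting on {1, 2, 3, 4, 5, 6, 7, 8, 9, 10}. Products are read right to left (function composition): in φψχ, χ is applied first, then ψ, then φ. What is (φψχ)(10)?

9

(φψχ)(10) = φ(ψ(χ(10))). χ(10) = 2, then ψ(2) = 2, then φ(2) = 9, so the result is 9.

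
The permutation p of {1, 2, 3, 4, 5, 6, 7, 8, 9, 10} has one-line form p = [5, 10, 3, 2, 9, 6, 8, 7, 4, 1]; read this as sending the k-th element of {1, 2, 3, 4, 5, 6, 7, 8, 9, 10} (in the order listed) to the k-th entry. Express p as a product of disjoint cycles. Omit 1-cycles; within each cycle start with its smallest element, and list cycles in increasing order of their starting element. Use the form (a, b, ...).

Start at 1 and follow images: 1 → 5 → 9 → 4 → 2 → 10 → 1, giving the cycle (1, 5, 9, 4, 2, 10).
Continuing from each remaining unvisited element yields (1, 5, 9, 4, 2, 10)(7, 8).

(1, 5, 9, 4, 2, 10)(7, 8)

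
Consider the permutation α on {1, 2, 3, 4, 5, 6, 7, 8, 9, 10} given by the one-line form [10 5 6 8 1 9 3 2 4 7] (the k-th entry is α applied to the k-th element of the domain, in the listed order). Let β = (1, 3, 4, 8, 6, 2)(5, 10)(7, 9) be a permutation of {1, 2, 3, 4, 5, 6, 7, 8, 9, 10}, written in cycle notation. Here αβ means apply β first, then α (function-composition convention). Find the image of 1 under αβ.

6

β(1) = 3, then α(3) = 6; composing gives (αβ)(1) = 6.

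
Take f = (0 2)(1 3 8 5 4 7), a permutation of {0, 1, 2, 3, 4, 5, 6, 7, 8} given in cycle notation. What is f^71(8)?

8 lies in the 6-cycle (1 3 8 5 4 7).
Powers repeat with period 6 on this cycle, and 71 mod 6 = 5, so f^71(8) = f^5(8).
Stepping 5 places around the cycle: 8 → 5 → 4 → 7 → 1 → 3.

3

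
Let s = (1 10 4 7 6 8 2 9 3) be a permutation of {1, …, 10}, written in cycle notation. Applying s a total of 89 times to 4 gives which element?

4 lies in the 9-cycle (1 10 4 7 6 8 2 9 3).
Powers repeat with period 9 on this cycle, and 89 mod 9 = 8, so s^89(4) = s^8(4).
Advancing 8 steps from 4: 4 → 7 → 6 → 8 → 2 → 9 → 3 → 1 → 10.

10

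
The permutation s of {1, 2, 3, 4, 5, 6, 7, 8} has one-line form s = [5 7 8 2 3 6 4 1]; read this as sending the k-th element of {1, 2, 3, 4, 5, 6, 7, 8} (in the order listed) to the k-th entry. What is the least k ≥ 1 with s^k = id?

12

Decomposing into disjoint cycles gives cycle lengths 4, 3, 1.
The order is lcm(4, 3) = 12.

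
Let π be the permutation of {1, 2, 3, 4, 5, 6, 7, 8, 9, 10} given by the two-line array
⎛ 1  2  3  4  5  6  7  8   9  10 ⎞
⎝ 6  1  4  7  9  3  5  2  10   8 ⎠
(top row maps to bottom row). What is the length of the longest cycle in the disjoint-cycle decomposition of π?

10

Decomposing into disjoint cycles gives (1 6 3 4 7 5 9 10 8 2); the longest has length 10.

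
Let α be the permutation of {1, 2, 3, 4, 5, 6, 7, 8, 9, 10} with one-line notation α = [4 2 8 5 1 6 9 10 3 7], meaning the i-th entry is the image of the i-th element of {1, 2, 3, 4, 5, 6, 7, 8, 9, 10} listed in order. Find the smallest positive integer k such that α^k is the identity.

15

Writing α as disjoint cycles, the cycle lengths are 5, 3, 1, 1.
The order of α is the least common multiple of its cycle lengths: lcm(5, 3) = 15.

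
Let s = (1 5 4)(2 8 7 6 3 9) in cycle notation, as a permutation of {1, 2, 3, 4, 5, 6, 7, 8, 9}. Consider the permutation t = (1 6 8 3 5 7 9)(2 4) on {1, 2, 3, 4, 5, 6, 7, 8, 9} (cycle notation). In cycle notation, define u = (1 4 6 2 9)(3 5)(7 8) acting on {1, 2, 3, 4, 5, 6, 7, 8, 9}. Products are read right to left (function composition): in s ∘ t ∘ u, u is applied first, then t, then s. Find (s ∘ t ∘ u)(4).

Apply the permutations in order: u(4) = 6, then t(6) = 8, then s(8) = 7. So (s ∘ t ∘ u)(4) = 7.

7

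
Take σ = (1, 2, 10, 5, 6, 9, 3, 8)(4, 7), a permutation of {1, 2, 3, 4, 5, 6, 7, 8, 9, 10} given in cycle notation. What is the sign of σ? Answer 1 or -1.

The cycle lengths are 8, 2.
A cycle is odd iff its length is even; σ has 2 even-length cycles, so sgn(σ) = (−1)^2 and σ is even.

1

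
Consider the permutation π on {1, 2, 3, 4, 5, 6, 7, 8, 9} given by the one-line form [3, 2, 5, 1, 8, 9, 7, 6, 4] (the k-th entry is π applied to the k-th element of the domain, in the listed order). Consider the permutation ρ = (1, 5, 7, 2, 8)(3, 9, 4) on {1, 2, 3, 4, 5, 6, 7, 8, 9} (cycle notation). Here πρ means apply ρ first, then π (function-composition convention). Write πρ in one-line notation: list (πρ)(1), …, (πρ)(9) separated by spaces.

8 6 4 5 7 9 2 3 1

For each element, apply ρ then π: 1 → 5 → 8; 2 → 8 → 6; 3 → 9 → 4; 4 → 3 → 5; 5 → 7 → 7; 6 → 6 → 9; 7 → 2 → 2; 8 → 1 → 3; 9 → 4 → 1.
Collecting the images, πρ = [8 6 4 5 7 9 2 3 1].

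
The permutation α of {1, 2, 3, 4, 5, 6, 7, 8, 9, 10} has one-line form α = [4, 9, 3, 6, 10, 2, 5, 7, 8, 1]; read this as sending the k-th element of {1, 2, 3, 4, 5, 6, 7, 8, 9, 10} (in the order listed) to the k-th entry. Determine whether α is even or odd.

In disjoint-cycle form the cycle lengths are 9, 1.
A cycle is odd iff its length is even; α has 0 even-length cycles, so sgn(α) = (−1)^0 and α is even.

even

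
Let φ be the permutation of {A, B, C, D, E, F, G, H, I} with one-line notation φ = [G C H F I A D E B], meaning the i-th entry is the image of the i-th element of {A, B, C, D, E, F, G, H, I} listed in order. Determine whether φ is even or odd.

In disjoint-cycle form the cycle lengths are 5, 4.
A cycle of length ℓ contributes ℓ−1 transpositions, so φ is a product of 4 + 3 = 7 transpositions — odd.

odd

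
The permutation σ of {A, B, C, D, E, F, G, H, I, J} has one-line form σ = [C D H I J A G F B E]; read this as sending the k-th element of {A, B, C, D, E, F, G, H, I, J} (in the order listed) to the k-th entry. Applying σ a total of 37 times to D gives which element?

Tracing D → I → … returns to D after 3 steps, so D lies in a 3-cycle (B, D, I).
Powers repeat with period 3 on this cycle, and 37 mod 3 = 1, so σ^37(D) = σ^1(D).
Advancing 1 step from D: D → I.

I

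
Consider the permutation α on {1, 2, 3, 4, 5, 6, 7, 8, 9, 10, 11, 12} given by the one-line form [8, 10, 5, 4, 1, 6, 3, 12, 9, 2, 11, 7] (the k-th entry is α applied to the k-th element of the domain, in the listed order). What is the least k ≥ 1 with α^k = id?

Decomposing into disjoint cycles gives cycle lengths 6, 2, 1, 1, 1, 1.
The order of α is the least common multiple of its cycle lengths: lcm(6, 2) = 6.

6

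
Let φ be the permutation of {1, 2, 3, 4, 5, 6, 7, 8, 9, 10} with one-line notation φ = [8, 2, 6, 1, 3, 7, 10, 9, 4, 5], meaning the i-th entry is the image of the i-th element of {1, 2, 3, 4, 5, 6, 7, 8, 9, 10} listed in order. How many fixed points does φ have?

The fixed points (elements with φ(x) = x) are {2}, so there is 1.

1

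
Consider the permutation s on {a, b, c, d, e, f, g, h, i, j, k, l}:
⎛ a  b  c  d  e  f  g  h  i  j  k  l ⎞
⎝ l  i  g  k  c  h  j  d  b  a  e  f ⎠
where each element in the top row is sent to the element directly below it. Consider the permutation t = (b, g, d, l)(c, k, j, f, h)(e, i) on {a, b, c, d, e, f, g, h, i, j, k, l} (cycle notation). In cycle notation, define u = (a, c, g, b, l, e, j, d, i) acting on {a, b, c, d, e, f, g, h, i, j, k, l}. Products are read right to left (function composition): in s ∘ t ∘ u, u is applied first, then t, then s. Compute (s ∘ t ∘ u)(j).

f

Chase j: u(j) = d; t(d) = l; s(l) = f. Hence (s ∘ t ∘ u)(j) = f.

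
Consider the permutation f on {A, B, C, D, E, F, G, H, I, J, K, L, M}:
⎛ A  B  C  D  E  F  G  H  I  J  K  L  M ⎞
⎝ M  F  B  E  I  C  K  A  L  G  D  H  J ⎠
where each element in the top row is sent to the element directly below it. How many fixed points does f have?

No element satisfies f(x) = x, so there are 0 fixed points.

0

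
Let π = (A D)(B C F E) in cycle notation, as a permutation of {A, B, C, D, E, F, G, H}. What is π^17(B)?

B lies in the 4-cycle (B C F E).
On a 4-cycle, π^4 is the identity, so π^17 = π^1 there (17 ≡ 1 mod 4).
Advancing 1 step from B: B → C.

C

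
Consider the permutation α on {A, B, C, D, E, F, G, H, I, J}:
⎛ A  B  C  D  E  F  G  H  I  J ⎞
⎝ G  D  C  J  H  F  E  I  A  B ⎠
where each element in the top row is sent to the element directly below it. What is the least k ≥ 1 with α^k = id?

Writing α as disjoint cycles, the cycle lengths are 5, 3, 1, 1.
Since disjoint cycles commute, ord(α) = lcm(5, 3) = 15.

15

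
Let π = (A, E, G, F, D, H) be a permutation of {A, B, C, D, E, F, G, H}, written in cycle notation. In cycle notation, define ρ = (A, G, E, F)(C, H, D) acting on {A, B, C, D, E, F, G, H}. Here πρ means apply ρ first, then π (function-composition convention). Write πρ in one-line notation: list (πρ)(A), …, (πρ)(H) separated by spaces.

F B A C D E G H

Chase each element through ρ then π: A → G → F; B → B → B; C → H → A; D → C → C; E → F → D; F → A → E; G → E → G; H → D → H.
So πρ in one-line form is F B A C D E G H.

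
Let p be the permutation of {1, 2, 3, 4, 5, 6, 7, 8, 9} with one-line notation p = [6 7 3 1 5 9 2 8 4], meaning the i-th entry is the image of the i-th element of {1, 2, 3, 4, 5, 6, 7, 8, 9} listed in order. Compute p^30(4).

Tracing 4 → 1 → … returns to 4 after 4 steps, so 4 lies in a 4-cycle (1, 6, 9, 4).
Since the cycle has length 4, p^30 acts on it the same as p^2 (30 mod 4 = 2).
Stepping 2 places around the cycle: 4 → 1 → 6.

6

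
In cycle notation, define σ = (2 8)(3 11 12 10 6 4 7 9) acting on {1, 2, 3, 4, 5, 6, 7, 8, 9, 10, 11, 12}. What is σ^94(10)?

10 lies in the 8-cycle (3 11 12 10 6 4 7 9).
On an 8-cycle, σ^8 is the identity, so σ^94 = σ^6 there (94 ≡ 6 mod 8).
Advancing 6 steps from 10: 10 → 6 → 4 → 7 → 9 → 3 → 11.

11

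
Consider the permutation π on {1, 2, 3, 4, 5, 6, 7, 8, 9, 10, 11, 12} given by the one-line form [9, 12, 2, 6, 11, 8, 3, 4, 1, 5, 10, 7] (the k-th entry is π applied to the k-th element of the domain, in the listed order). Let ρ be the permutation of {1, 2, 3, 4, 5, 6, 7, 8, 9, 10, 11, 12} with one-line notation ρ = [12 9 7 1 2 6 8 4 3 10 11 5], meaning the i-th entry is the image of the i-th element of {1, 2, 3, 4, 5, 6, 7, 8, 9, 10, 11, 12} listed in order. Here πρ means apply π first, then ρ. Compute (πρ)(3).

(πρ)(3) = ρ(π(3)). π(3) = 2, then ρ(2) = 9. So (πρ)(3) = 9.

9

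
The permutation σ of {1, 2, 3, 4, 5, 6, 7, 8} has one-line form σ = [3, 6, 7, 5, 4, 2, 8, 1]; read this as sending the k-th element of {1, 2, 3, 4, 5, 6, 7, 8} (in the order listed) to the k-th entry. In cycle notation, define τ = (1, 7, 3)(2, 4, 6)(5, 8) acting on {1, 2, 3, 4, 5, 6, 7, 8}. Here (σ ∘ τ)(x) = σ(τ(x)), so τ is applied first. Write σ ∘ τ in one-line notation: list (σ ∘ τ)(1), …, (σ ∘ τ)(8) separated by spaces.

8 5 3 2 1 6 7 4

(σ ∘ τ)(x) = σ(τ(x)). Computing each image: σ(τ(1)) = σ(7) = 8, σ(τ(2)) = σ(4) = 5, σ(τ(3)) = σ(1) = 3, σ(τ(4)) = σ(6) = 2, σ(τ(5)) = σ(8) = 1, σ(τ(6)) = σ(2) = 6, σ(τ(7)) = σ(3) = 7, σ(τ(8)) = σ(5) = 4.
Hence σ ∘ τ = [8 5 3 2 1 6 7 4].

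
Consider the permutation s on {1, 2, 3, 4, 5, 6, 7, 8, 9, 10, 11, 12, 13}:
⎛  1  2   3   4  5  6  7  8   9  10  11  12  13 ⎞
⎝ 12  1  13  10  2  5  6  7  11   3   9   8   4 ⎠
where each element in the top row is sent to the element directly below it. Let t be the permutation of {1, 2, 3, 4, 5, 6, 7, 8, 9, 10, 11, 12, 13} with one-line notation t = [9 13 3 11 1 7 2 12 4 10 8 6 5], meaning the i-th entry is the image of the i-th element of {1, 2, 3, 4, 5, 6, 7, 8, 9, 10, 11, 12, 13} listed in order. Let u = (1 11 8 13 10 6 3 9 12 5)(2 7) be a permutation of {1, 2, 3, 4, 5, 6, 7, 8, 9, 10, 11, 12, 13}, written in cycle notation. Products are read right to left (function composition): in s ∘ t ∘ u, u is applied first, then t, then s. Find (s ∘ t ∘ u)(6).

13

Apply the permutations in order: u(6) = 3, then t(3) = 3, then s(3) = 13. So (s ∘ t ∘ u)(6) = 13.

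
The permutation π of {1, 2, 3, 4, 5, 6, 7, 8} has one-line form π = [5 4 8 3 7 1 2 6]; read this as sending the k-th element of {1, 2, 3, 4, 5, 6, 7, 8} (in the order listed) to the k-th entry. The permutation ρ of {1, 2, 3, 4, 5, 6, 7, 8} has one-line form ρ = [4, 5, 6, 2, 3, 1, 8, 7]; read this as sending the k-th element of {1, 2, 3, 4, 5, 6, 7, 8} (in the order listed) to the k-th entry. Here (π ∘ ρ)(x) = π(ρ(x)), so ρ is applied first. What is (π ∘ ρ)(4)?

4

(π ∘ ρ)(4) = π(ρ(4)). ρ(4) = 2, then π(2) = 4. So (π ∘ ρ)(4) = 4.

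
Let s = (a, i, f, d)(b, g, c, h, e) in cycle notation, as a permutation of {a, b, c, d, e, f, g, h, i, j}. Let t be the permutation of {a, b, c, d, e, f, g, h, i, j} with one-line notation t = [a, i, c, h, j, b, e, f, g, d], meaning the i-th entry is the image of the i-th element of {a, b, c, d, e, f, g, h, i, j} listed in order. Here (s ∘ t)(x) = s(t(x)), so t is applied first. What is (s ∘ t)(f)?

t(f) = b, then s(b) = g; composing gives (s ∘ t)(f) = g.

g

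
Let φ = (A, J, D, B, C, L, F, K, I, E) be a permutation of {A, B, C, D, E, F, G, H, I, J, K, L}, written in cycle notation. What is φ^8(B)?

B lies in the 10-cycle (A, J, D, B, C, L, F, K, I, E).
Stepping 8 places around the cycle: B → C → L → F → K → I → E → A → J.

J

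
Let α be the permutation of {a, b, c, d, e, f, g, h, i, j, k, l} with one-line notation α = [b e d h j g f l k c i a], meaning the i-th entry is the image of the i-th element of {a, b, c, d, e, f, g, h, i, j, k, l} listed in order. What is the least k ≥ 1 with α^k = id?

8

Writing α as disjoint cycles, the cycle lengths are 8, 2, 2.
The order of α is the least common multiple of its cycle lengths: lcm(8, 2, 2) = 8.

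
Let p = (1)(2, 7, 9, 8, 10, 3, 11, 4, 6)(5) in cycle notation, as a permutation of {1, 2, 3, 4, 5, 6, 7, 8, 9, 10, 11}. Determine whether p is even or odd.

even

The cycle lengths are 9, 1, 1.
A cycle is odd iff its length is even; p has 0 even-length cycles, so sgn(p) = (−1)^0 and p is even.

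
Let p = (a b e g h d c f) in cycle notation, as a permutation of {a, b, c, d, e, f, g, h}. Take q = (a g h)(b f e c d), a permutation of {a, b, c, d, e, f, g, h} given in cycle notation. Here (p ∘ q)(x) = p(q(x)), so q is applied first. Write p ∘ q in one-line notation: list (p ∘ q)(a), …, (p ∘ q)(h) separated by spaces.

(p ∘ q)(x) = p(q(x)). Computing each image: p(q(a)) = p(g) = h, p(q(b)) = p(f) = a, p(q(c)) = p(d) = c, p(q(d)) = p(b) = e, p(q(e)) = p(c) = f, p(q(f)) = p(e) = g, p(q(g)) = p(h) = d, p(q(h)) = p(a) = b.
Hence p ∘ q = [h a c e f g d b].

h a c e f g d b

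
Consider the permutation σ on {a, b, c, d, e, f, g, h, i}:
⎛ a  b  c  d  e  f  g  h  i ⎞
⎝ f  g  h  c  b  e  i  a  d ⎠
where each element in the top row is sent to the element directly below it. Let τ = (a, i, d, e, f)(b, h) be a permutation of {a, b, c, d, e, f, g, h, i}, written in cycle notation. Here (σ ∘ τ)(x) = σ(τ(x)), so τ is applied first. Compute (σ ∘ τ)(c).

h

(σ ∘ τ)(c) = σ(τ(c)). τ(c) = c, then σ(c) = h. So (σ ∘ τ)(c) = h.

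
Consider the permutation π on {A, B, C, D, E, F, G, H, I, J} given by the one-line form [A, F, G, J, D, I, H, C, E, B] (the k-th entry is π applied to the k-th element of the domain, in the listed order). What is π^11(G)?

Tracing G → H → … returns to G after 3 steps, so G lies in a 3-cycle (C G H).
Since the cycle has length 3, π^11 acts on it the same as π^2 (11 mod 3 = 2).
Stepping 2 places around the cycle: G → H → C.

C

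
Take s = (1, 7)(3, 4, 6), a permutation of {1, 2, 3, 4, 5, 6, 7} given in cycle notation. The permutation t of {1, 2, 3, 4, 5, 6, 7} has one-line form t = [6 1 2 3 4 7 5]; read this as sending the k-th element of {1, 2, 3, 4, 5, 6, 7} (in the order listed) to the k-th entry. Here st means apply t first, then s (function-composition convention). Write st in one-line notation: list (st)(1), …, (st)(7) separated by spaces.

3 7 2 4 6 1 5

Chase each element through t then s: 1 → 6 → 3; 2 → 1 → 7; 3 → 2 → 2; 4 → 3 → 4; 5 → 4 → 6; 6 → 7 → 1; 7 → 5 → 5.
Collecting the images, st = [3 7 2 4 6 1 5].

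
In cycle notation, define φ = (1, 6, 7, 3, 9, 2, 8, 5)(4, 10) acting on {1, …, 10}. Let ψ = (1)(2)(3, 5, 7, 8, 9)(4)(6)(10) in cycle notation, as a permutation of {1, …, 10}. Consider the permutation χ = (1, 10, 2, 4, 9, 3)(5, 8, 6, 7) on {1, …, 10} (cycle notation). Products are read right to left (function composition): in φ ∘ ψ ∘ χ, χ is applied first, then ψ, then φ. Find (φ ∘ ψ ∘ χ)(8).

Apply the permutations in order: χ(8) = 6, then ψ(6) = 6, then φ(6) = 7. So (φ ∘ ψ ∘ χ)(8) = 7.

7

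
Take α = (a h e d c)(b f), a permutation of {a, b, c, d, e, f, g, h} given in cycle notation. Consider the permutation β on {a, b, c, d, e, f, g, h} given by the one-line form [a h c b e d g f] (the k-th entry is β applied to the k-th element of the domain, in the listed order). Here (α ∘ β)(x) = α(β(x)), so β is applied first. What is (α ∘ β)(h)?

b

β(h) = f, then α(f) = b; composing gives (α ∘ β)(h) = b.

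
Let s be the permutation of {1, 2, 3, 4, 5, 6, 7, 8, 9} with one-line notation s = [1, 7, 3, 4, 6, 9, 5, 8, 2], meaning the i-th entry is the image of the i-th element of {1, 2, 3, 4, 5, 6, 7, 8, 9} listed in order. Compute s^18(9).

5

Tracing 9 → 2 → … returns to 9 after 5 steps, so 9 lies in a 5-cycle (2, 7, 5, 6, 9).
Since the cycle has length 5, s^18 acts on it the same as s^3 (18 mod 5 = 3).
Stepping 3 places around the cycle: 9 → 2 → 7 → 5.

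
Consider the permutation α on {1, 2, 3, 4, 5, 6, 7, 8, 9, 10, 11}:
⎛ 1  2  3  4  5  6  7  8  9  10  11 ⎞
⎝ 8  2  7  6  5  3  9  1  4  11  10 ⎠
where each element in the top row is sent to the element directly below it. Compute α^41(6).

Tracing 6 → 3 → … returns to 6 after 5 steps, so 6 lies in a 5-cycle (3, 7, 9, 4, 6).
Powers repeat with period 5 on this cycle, and 41 mod 5 = 1, so α^41(6) = α^1(6).
Stepping 1 place around the cycle: 6 → 3.

3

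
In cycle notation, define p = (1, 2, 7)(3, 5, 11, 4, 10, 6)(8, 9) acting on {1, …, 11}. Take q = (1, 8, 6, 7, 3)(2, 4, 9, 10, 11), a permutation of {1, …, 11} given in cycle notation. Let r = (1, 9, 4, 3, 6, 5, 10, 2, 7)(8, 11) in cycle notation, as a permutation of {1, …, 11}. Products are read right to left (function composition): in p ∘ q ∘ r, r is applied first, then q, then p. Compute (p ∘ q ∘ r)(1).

Chase 1: r(1) = 9; q(9) = 10; p(10) = 6. Hence (p ∘ q ∘ r)(1) = 6.

6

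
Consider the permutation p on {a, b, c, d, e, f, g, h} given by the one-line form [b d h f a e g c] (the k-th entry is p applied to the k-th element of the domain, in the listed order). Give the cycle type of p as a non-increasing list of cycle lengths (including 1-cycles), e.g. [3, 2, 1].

[5, 2, 1]

The disjoint cycles are (a, b, d, f, e)(c, h)(g), with lengths 5, 2, 1 in non-increasing order.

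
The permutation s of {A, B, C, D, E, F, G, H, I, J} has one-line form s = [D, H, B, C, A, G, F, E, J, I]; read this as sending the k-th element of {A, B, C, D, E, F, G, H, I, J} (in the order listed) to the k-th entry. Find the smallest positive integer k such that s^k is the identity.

The disjoint-cycle form of s has cycle lengths 6, 2, 2.
The order is lcm(6, 2, 2) = 6.

6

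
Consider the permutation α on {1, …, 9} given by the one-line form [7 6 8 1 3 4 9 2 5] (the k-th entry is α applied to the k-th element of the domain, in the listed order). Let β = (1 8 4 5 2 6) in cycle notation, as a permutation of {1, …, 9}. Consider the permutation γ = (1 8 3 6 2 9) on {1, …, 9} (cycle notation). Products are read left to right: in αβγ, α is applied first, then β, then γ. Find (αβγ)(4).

Apply the permutations in order: α(4) = 1, then β(1) = 8, then γ(8) = 3. So (αβγ)(4) = 3.

3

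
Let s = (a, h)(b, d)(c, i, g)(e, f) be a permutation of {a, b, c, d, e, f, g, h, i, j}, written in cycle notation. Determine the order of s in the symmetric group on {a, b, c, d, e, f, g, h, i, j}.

6

The disjoint cycles have lengths 3, 2, 2, 2, 1.
The order is lcm(3, 2, 2, 2) = 6.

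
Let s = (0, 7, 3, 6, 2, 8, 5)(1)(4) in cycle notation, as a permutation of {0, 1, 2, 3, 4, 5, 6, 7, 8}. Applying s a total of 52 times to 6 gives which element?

5

6 lies in the 7-cycle (0, 7, 3, 6, 2, 8, 5).
Since the cycle has length 7, s^52 acts on it the same as s^3 (52 mod 7 = 3).
Stepping 3 places around the cycle: 6 → 2 → 8 → 5.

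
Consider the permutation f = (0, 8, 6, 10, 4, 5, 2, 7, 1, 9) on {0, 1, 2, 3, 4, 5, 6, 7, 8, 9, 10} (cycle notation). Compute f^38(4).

6

4 lies in the 10-cycle (0, 8, 6, 10, 4, 5, 2, 7, 1, 9).
Since the cycle has length 10, f^38 acts on it the same as f^8 (38 mod 10 = 8).
Advancing 8 steps from 4: 4 → 5 → 2 → 7 → 1 → 9 → 0 → 8 → 6.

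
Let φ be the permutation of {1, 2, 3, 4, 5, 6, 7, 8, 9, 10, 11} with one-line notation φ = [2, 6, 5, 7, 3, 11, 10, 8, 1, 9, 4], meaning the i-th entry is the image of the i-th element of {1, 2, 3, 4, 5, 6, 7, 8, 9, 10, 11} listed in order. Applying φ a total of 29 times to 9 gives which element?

4

Tracing 9 → 1 → … returns to 9 after 8 steps, so 9 lies in an 8-cycle (1, 2, 6, 11, 4, 7, 10, 9).
Powers repeat with period 8 on this cycle, and 29 mod 8 = 5, so φ^29(9) = φ^5(9).
Advancing 5 steps from 9: 9 → 1 → 2 → 6 → 11 → 4.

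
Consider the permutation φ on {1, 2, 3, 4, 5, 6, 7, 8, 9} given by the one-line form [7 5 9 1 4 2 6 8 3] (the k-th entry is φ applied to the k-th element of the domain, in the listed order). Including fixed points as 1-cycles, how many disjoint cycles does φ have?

3

The cycle decomposition is (1 7 6 2 5 4)(3 9)(8), which has 3 cycles (counting 1-cycles).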